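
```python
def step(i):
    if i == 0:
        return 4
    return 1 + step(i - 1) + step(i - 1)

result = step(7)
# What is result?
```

step(i) = 1 + 2·step(i-1), step(0)=4. Closed form: (4+1)·2^7 - 1 = 639.

Answer: 639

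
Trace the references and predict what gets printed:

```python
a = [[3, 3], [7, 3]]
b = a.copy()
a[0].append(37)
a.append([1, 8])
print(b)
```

Key concept: shallow copy with nested lists.
Step by step:
`a = [[3, 3], [7, 3]]` → a = [[3, 3], [7, 3]]
`b = a.copy()` → b = [[3, 3], [7, 3]]
`a[0].append(37)` → a = [[3, 3, 37], [7, 3]]; b = [[3, 3, 37], [7, 3]]
`a.append([1, 8])` → a = [[3, 3, 37], [7, 3], [1, 8]]
`print(b)` → prints [[3, 3, 37], [7, 3]]

Answer: [[3, 3, 37], [7, 3]]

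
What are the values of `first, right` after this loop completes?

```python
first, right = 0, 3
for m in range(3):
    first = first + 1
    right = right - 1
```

first goes 0→3, right goes 3→0
`first, right` takes the values: (0, 3) → (1, 3) → (1, 2) → (2, 2) → (2, 1) → (3, 1) → (3, 0)

Answer: 3, 0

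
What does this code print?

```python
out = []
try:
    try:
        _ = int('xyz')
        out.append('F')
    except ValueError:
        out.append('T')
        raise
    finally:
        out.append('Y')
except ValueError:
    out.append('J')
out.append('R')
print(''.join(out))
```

Execution trace: 'T' (inner except ValueError) → 'Y' (inner finally) → 'J' (outer except ValueError) → 'R' (after the try/except). Output: TYJR

Answer: TYJR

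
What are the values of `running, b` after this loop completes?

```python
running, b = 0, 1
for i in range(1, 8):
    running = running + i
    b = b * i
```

Sum and factorial of 1 to 7
`running, b` takes the values: (0, 1) → (1, 1) → (3, 1) → (3, 2) → (6, 2) → (6, 6) → (10, 6) → (10, 24) → (15, 24) → (15, 120) → (21, 120) → (21, 720) → (28, 720) → (28, 5040)

Answer: 28, 5040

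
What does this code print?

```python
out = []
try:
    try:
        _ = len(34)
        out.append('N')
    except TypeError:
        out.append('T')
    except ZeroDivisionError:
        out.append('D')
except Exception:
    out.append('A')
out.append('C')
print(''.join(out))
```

Execution trace: 'T' (inner except TypeError) → 'C' (after the try/except). Output: TC

Answer: TC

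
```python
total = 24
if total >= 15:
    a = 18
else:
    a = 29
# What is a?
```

Trace:
`total = 24` → total = 24
`if total >= 15: ...` → total >= 15 is True → a = 18
So a = 18

Answer: 18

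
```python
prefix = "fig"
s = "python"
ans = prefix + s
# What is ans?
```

Trace:
`prefix = "fig"` → prefix = 'fig'
`s = "python"` → s = 'python'
`ans = prefix + s` → ans = 'figpython'
So ans = 'figpython'

Answer: 'figpython'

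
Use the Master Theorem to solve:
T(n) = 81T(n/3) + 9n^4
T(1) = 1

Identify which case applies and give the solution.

a=81, b=3, f(n)=9n^4. log_3(81) = 4. Since c=4 = 4, Case 2 applies: T(n) = Θ(n^log_b(a) · log n) = O(n^4 log n).

Answer: O(n^4 log n) - Case 2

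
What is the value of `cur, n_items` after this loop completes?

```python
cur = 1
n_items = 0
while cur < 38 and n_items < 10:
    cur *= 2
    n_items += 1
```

Double until >= 38 or 10 iterations
`cur, n_items` takes the values: (1, 0) → (2, 0) → (2, 1) → (4, 1) → (4, 2) → (8, 2) → (8, 3) → (16, 3) → (16, 4) → (32, 4) → (32, 5) → (64, 5) → (64, 6)

Answer: 64, 6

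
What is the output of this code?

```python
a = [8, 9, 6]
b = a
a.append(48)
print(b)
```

Key concept: basic list aliasing.
Step by step:
`a = [8, 9, 6]` → a = [8, 9, 6]
`b = a` → b = [8, 9, 6] (same object as a)
`a.append(48)` → a = [8, 9, 6, 48] (same object as b); b = [8, 9, 6, 48] (same object as a)
`print(b)` → prints [8, 9, 6, 48]

Answer: [8, 9, 6, 48]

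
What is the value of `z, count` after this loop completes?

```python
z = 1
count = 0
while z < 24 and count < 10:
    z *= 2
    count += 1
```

Double until >= 24 or 10 iterations
`z, count` takes the values: (1, 0) → (2, 0) → (2, 1) → (4, 1) → (4, 2) → (8, 2) → (8, 3) → (16, 3) → (16, 4) → (32, 4) → (32, 5)

Answer: 32, 5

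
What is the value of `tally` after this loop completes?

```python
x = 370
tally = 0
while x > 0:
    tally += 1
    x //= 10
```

Count digits by repeated division by 10
`tally` takes the values: 0 → 1 → 2 → 3

Answer: 3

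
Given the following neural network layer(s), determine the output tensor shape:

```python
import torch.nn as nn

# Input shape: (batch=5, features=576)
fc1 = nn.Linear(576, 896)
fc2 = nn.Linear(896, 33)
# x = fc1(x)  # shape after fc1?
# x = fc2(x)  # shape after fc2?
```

Input: (5, 576) -> after fc1: (5, 896) -> Output: (5, 33)

Answer: (5, 33)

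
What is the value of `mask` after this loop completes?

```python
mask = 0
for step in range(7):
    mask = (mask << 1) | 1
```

Build 7 consecutive 1-bits: 0b1111111
`mask` takes the values: 0 → 1 → 3 → 7 → 15 → 31 → 63 → 127

Answer: 127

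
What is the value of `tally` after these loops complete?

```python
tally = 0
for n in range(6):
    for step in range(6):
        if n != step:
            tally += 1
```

6² - 6 (exclude diagonal)
`tally` takes the values: 0 → 1 → 2 → 3 → 4 → 5 → 6 → 7 → 8 → 9 → 10 → 11 → 12 → 13 → 14 → 15 → 16 → 17 → 18 → 19 → 20 → 21 → 22 → 23 → 24 → 25 → 26 → 27 → 28 → 29 → 30

Answer: 30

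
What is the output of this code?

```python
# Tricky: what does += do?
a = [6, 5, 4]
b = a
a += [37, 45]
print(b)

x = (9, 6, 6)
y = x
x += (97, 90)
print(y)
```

Key concept: += behavior differs for mutable vs immutable.
Step by step:
`a = [6, 5, 4]` → a = [6, 5, 4]
`b = a` → b = [6, 5, 4] (same object as a)
`a += [37, 45]` → a = [6, 5, 4, 37, 45] (same object as b); b = [6, 5, 4, 37, 45] (same object as a)
`print(b)` → prints [6, 5, 4, 37, 45]
`x = (9, 6, 6)` → x = (9, 6, 6)
`y = x` → y = (9, 6, 6)
`x += (97, 90)` → x = (9, 6, 6, 97, 90)
`print(y)` → prints (9, 6, 6)

Answer:
[6, 5, 4, 37, 45]
(9, 6, 6)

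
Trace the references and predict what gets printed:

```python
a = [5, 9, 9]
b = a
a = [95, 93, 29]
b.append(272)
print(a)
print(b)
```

Key concept: rebinding vs mutation: a is rebound to a new list, b still points at the original.
Step by step:
`a = [5, 9, 9]` → a = [5, 9, 9]
`b = a` → b = [5, 9, 9] (same object as a)
`a = [95, 93, 29]` → a = [95, 93, 29]
`b.append(272)` → b = [5, 9, 9, 272]
`print(a)` → prints [95, 93, 29]
`print(b)` → prints [5, 9, 9, 272]

Answer:
[95, 93, 29]
[5, 9, 9, 272]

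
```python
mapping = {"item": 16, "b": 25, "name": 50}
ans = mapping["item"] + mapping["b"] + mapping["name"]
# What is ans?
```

Trace:
`mapping = {"item": 16, "b": 25, "name": 50}` → mapping = {'item': 16, 'b': 25, 'name': 50}
`ans = mapping["item"] + mapping["b"] + mapping["name"]` → ans = 91
So ans = 91

Answer: 91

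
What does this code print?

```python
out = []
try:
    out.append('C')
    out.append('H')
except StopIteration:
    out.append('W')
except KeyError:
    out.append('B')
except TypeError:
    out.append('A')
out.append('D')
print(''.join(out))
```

Execution trace: 'C' (try body) → 'H' (try body, no exception) → 'D' (after the try/except). Output: CHD

Answer: CHD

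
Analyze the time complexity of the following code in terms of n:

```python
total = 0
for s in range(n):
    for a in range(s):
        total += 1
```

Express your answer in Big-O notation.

Each loop level contributes: n × n. Multiplying the contributions gives O(n^2).

Answer: O(n^2)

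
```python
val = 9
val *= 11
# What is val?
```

Trace:
`val = 9` → val = 9
`val *= 11` → val = 99
So val = 99

Answer: 99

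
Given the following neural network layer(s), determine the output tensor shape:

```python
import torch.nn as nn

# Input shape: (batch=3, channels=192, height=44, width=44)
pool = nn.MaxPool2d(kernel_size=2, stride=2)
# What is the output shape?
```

Input: (3, 192, 44, 44) -> Output: (3, 192, 22, 22)

Answer: (3, 192, 22, 22)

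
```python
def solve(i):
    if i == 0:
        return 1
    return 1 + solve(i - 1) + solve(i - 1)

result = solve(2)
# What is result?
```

solve(i) = 1 + 2·solve(i-1), solve(0)=1. Closed form: (1+1)·2^2 - 1 = 7.

Answer: 7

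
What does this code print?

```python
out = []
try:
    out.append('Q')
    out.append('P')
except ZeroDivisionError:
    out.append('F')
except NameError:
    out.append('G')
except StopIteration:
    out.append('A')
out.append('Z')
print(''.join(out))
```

Execution trace: 'Q' (try body) → 'P' (try body, no exception) → 'Z' (after the try/except). Output: QPZ

Answer: QPZ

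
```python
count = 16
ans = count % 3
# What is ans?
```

Trace:
`count = 16` → count = 16
`ans = count % 3` → ans = 1
So ans = 1

Answer: 1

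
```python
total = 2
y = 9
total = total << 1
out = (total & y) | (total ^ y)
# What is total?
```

Trace:
`total = 2` → total = 2
`y = 9` → y = 9
`total = total << 1` → total = 4
`out = (total & y) | (total ^ y)` → out = 13
So total = 4

Answer: 4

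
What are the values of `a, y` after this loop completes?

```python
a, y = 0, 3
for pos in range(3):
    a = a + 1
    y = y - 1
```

a goes 0→3, y goes 3→0
`a, y` takes the values: (0, 3) → (1, 3) → (1, 2) → (2, 2) → (2, 1) → (3, 1) → (3, 0)

Answer: 3, 0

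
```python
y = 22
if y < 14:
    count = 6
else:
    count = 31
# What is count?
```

Trace:
`y = 22` → y = 22
`if y < 14: ...` → y < 14 is False, take else branch → count = 31
So count = 31

Answer: 31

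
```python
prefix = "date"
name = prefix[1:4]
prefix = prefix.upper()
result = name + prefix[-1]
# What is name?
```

Trace:
`prefix = "date"` → prefix = 'date'
`name = prefix[1:4]` → name = 'ate'
`prefix = prefix.upper()` → prefix = 'DATE'
`result = name + prefix[-1]` → result = 'ateE'
So name = 'ate'

Answer: 'ate'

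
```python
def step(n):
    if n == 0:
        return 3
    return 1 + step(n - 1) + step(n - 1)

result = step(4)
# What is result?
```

step(n) = 1 + 2·step(n-1), step(0)=3. Closed form: (3+1)·2^4 - 1 = 63.

Answer: 63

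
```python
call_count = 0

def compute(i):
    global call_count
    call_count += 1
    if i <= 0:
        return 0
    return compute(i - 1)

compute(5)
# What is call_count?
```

Linear recursion stepping by 1: 6 calls from i=5 down to ≤0.

Answer: 6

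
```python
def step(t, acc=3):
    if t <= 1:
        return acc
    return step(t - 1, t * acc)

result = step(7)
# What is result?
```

Accumulator trace (n, acc): (7, 3) -> (6, 21) -> (5, 126) -> (4, 630) -> (3, 2520) -> (2, 7560) -> (1, 15120) -> return 15120

Answer: 15120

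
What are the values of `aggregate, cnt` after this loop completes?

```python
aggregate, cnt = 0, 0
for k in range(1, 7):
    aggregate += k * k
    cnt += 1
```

Sum of squares and count
`aggregate, cnt` takes the values: (0, 0) → (1, 0) → (1, 1) → (5, 1) → (5, 2) → (14, 2) → (14, 3) → (30, 3) → (30, 4) → (55, 4) → (55, 5) → (91, 5) → (91, 6)

Answer: 91, 6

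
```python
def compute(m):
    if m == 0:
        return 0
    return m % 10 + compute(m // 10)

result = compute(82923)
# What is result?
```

Sum of digits of 82923: 3 + 2 + 9 + 2 + 8 = 24

Answer: 24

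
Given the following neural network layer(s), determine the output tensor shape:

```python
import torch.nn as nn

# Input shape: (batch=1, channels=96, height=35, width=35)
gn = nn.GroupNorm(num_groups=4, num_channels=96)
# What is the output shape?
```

Input: (1, 96, 35, 35) -> Output: (1, 96, 35, 35)

Answer: (1, 96, 35, 35)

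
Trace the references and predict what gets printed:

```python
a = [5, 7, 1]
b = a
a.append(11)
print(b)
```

Key concept: basic list aliasing.
Step by step:
`a = [5, 7, 1]` → a = [5, 7, 1]
`b = a` → b = [5, 7, 1] (same object as a)
`a.append(11)` → a = [5, 7, 1, 11] (same object as b); b = [5, 7, 1, 11] (same object as a)
`print(b)` → prints [5, 7, 1, 11]

Answer: [5, 7, 1, 11]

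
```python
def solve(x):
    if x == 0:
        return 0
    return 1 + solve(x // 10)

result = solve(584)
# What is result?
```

Count of digits of 584: 3

Answer: 3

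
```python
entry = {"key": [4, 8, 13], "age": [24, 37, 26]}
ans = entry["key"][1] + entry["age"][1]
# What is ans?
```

Trace:
`entry = {"key": [4, 8, 13], "age": [24, 37, 26]}` → entry = {'key': [4, 8, 13], 'age': [24, 37, 26]}
`ans = entry["key"][1] + entry["age"][1]` → ans = 45
So ans = 45

Answer: 45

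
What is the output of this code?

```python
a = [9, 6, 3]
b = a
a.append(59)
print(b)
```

Key concept: basic list aliasing.
Step by step:
`a = [9, 6, 3]` → a = [9, 6, 3]
`b = a` → b = [9, 6, 3] (same object as a)
`a.append(59)` → a = [9, 6, 3, 59] (same object as b); b = [9, 6, 3, 59] (same object as a)
`print(b)` → prints [9, 6, 3, 59]

Answer: [9, 6, 3, 59]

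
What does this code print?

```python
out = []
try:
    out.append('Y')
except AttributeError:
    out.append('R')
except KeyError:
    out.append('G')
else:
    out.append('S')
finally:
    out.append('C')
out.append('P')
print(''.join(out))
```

Execution trace: 'Y' (try body, no exception) → 'S' (else) → 'C' (finally) → 'P' (after the try/except). Output: YSCP

Answer: YSCP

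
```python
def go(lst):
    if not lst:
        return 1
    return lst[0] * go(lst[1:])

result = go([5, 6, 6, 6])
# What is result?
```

Product over [5, 6, 6, 6] = 5 * 6 * 6 * 6 = 1080

Answer: 1080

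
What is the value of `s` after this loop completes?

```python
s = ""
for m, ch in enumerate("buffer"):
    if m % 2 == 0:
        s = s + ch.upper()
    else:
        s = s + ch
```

Uppercase even positions in 'buffer'
`s` takes the values: "" → "B" → "Bu" → "BuF" → "BuFf" → "BuFfE" → "BuFfEr"

Answer: "BuFfEr"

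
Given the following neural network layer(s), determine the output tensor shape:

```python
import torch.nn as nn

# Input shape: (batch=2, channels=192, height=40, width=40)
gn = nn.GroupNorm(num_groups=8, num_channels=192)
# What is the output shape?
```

Input: (2, 192, 40, 40) -> Output: (2, 192, 40, 40)

Answer: (2, 192, 40, 40)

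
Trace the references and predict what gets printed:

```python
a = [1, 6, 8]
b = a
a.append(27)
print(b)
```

Key concept: basic list aliasing.
Step by step:
`a = [1, 6, 8]` → a = [1, 6, 8]
`b = a` → b = [1, 6, 8] (same object as a)
`a.append(27)` → a = [1, 6, 8, 27] (same object as b); b = [1, 6, 8, 27] (same object as a)
`print(b)` → prints [1, 6, 8, 27]

Answer: [1, 6, 8, 27]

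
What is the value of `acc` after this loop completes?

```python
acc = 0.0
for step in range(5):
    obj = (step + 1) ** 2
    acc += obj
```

Sum of squared losses 1² + 2² + ... + 5²
`acc` takes the values: 0.0 → 1.0 → 5.0 → 14.0 → 30.0 → 55.0

Answer: 55.0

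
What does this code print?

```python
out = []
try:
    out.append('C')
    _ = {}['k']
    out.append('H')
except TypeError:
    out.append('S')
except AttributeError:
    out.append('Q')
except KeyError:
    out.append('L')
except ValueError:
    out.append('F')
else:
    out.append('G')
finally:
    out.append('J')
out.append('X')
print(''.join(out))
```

Execution trace: 'C' (try body) → 'L' (except KeyError) → 'J' (finally) → 'X' (after the try/except). Output: CLJX

Answer: CLJX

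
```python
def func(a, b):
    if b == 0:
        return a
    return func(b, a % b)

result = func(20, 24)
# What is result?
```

func(20, 24) -> func(24, 20) -> func(20, 4) -> func(4, 0) -> 4

Answer: 4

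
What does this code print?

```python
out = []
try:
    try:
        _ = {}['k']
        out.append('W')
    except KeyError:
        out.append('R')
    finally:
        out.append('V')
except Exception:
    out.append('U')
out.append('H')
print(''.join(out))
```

Execution trace: 'R' (inner except KeyError) → 'V' (inner finally) → 'H' (after the try/except). Output: RVH

Answer: RVH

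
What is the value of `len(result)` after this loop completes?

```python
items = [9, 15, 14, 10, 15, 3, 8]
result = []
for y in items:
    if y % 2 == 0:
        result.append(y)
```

Count even numbers in [9, 15, 14, 10, 15, 3, 8]
`result` takes the values: [] → [14] → [14, 10] → [14, 10, 8]
So `len(result)` = 3

Answer: 3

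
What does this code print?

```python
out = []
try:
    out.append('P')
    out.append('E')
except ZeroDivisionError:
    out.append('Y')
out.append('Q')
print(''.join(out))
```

Execution trace: 'P' (try body) → 'E' (try body, no exception) → 'Q' (after the try/except). Output: PEQ

Answer: PEQ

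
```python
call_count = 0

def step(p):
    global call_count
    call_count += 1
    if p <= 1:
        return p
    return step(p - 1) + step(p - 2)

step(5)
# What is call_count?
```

Calls(p) = 1 + Calls(p-1) + Calls(p-2); Calls(0)=Calls(1)=1. For p=5 this gives 15.

Answer: 15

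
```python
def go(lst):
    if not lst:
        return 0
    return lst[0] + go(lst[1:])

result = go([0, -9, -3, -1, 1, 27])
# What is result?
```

0 + (-9) + (-3) + (-1) + 1 + 27 + 0 = 15

Answer: 15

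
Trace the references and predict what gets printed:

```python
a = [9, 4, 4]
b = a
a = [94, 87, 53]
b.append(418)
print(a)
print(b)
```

Key concept: rebinding vs mutation: a is rebound to a new list, b still points at the original.
Step by step:
`a = [9, 4, 4]` → a = [9, 4, 4]
`b = a` → b = [9, 4, 4] (same object as a)
`a = [94, 87, 53]` → a = [94, 87, 53]
`b.append(418)` → b = [9, 4, 4, 418]
`print(a)` → prints [94, 87, 53]
`print(b)` → prints [9, 4, 4, 418]

Answer:
[94, 87, 53]
[9, 4, 4, 418]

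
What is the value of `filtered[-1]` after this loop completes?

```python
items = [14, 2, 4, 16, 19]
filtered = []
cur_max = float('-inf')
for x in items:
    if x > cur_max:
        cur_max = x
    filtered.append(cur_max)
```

Running max ends at 19
`filtered` takes the values: [] → [14] → [14, 14] → [14, 14, 14] → [14, 14, 14, 16] → [14, 14, 14, 16, 19]
So `filtered[-1]` = 19

Answer: 19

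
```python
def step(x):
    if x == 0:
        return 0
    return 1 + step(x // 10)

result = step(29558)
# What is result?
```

Count of digits of 29558: 5

Answer: 5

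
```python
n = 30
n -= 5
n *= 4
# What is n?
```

Trace:
`n = 30` → n = 30
`n -= 5` → n = 25
`n *= 4` → n = 100
So n = 100

Answer: 100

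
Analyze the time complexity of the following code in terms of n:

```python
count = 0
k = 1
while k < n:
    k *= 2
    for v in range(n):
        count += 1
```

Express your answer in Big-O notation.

Each loop level contributes: log n × n. Multiplying the contributions gives O(n log n).

Answer: O(n log n)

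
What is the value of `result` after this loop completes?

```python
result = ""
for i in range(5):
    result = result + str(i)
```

Concatenate digits 0 to 4
`result` takes the values: "" → "0" → "01" → "012" → "0123" → "01234"

Answer: "01234"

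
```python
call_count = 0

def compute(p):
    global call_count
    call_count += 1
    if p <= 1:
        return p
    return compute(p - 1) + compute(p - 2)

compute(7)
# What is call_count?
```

Calls(p) = 1 + Calls(p-1) + Calls(p-2); Calls(0)=Calls(1)=1. For p=7 this gives 41.

Answer: 41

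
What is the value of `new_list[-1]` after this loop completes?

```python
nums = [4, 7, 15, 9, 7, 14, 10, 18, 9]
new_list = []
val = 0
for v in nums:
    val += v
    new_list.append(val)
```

Cumulative sum ends at 93
`new_list` takes the values: [] → [4] → [4, 11] → [4, 11, 26] → [4, 11, 26, 35] → [4, 11, 26, 35, 42] → [4, 11, 26, 35, 42, 56] → [4, 11, 26, 35, 42, 56, 66] → [4, 11, 26, 35, 42, 56, 66, 84] → [4, 11, 26, 35, 42, 56, 66, 84, 93]
So `new_list[-1]` = 93

Answer: 93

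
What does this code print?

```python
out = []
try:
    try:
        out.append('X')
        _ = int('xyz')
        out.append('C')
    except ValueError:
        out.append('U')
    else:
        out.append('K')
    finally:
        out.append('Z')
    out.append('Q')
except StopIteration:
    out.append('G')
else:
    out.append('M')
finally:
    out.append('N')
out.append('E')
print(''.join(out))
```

Execution trace: 'X' (inner try body) → 'U' (inner except ValueError) → 'Z' (inner finally) → 'Q' (try body, no exception) → 'M' (else) → 'N' (finally) → 'E' (after the try/except). Output: XUZQMNE

Answer: XUZQMNE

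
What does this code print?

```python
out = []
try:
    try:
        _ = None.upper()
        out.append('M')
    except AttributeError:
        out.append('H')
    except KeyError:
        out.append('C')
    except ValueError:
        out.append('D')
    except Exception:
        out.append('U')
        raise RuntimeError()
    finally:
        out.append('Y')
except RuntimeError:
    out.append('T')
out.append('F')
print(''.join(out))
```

Execution trace: 'H' (inner except AttributeError) → 'Y' (inner finally) → 'F' (after the try/except). Output: HYF

Answer: HYF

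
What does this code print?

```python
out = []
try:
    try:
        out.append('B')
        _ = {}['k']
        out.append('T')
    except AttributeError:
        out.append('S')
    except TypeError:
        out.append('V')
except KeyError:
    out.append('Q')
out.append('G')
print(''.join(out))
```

Execution trace: 'B' (try body) → 'Q' (outer except KeyError) → 'G' (after the try/except). Output: BQG

Answer: BQG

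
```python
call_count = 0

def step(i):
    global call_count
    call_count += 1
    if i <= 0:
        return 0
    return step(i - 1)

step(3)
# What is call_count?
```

Linear recursion stepping by 1: 4 calls from i=3 down to ≤0.

Answer: 4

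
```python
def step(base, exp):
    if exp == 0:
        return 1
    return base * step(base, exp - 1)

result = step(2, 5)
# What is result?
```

step(2, 5) = 2 * 2 * 2 * 2 * 2 = 32

Answer: 32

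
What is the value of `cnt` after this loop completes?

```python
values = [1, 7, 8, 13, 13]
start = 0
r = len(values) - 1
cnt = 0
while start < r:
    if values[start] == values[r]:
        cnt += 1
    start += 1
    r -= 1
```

Count matching pairs from ends
`cnt` takes the values: 0

Answer: 0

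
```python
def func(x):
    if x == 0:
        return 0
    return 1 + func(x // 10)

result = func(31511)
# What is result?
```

Count of digits of 31511: 5

Answer: 5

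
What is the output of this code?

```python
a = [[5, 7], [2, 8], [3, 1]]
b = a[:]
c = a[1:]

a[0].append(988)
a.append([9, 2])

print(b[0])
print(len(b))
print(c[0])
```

Key concept: slice with nested mutation.
Step by step:
`a = [[5, 7], [2, 8], [3, 1]]` → a = [[5, 7], [2, 8], [3, 1]]
`b = a[:]` → b = [[5, 7], [2, 8], [3, 1]]
`c = a[1:]` → c = [[2, 8], [3, 1]]
`a[0].append(988)` → a = [[5, 7, 988], [2, 8], [3, 1]]; b = [[5, 7, 988], [2, 8], [3, 1]]
`a.append([9, 2])` → a = [[5, 7, 988], [2, 8], [3, 1], [9, 2]]
`print(b[0])` → prints [5, 7, 988]
`print(len(b))` → prints 3
`print(c[0])` → prints [2, 8]

Answer:
[5, 7, 988]
3
[2, 8]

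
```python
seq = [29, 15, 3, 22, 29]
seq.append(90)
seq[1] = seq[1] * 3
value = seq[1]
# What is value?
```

Trace:
`seq = [29, 15, 3, 22, 29]` → seq = [29, 15, 3, 22, 29]
`seq.append(90)` → seq = [29, 15, 3, 22, 29, 90]
`seq[1] = seq[1] * 3` → seq = [29, 45, 3, 22, 29, 90]
`value = seq[1]` → value = 45
So value = 45

Answer: 45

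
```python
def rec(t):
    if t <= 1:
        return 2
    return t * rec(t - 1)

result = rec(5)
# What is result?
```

rec(5) = 5 * 4 * 3 * 2 * 2 = 240

Answer: 240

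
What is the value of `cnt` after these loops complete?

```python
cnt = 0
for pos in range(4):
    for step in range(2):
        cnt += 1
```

4 * 2 = 8
`cnt` takes the values: 0 → 1 → 2 → 3 → 4 → 5 → 6 → 7 → 8

Answer: 8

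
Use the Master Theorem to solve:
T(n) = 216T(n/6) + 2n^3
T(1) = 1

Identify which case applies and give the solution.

a=216, b=6, f(n)=2n^3. log_6(216) = 3. Since c=3 = 3, Case 2 applies: T(n) = Θ(n^log_b(a) · log n) = O(n^3 log n).

Answer: O(n^3 log n) - Case 2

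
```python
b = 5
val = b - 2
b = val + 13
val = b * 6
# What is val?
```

Trace:
`b = 5` → b = 5
`val = b - 2` → val = 3
`b = val + 13` → b = 16
`val = b * 6` → val = 96
So val = 96

Answer: 96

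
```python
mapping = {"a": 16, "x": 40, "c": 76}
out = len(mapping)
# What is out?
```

Trace:
`mapping = {"a": 16, "x": 40, "c": 76}` → mapping = {'a': 16, 'x': 40, 'c': 76}
`out = len(mapping)` → out = 3
So out = 3

Answer: 3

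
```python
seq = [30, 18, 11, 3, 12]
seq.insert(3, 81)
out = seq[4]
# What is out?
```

Trace:
`seq = [30, 18, 11, 3, 12]` → seq = [30, 18, 11, 3, 12]
`seq.insert(3, 81)` → seq = [30, 18, 11, 81, 3, 12]
`out = seq[4]` → out = 3
So out = 3

Answer: 3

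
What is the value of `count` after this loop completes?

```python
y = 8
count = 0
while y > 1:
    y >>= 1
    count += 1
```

Count right shifts until 1
`count` takes the values: 0 → 1 → 2 → 3

Answer: 3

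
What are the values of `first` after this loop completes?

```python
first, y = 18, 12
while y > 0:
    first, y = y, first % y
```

GCD of 18 and 12
`first` takes the values: 18 → 12 → 6

Answer: 6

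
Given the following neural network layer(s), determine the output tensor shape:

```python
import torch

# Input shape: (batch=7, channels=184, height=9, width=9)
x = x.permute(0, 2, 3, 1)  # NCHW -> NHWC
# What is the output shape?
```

Input: (7, 184, 9, 9) -> Output: (7, 9, 9, 184)

Answer: (7, 9, 9, 184)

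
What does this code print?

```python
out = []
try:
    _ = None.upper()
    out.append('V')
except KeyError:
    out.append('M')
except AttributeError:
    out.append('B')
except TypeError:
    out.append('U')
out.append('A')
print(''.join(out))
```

Execution trace: 'B' (except AttributeError) → 'A' (after the try/except). Output: BA

Answer: BA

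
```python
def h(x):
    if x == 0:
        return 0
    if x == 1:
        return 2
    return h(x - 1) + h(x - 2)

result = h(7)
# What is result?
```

Build up from base cases: h(0)=0, h(1)=2, h(2)=2, h(3)=4, h(4)=6, h(5)=10, h(6)=16, ..., h(7)=26

Answer: 26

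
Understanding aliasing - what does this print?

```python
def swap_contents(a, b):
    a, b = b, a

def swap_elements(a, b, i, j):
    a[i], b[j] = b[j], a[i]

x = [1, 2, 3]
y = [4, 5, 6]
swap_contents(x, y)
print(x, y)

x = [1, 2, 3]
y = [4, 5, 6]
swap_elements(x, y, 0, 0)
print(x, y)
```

Key concept: parameter rebinding vs mutation.
Step by step:
`x = [1, 2, 3]` → x = [1, 2, 3]
`y = [4, 5, 6]` → y = [4, 5, 6]
`swap_contents(x, y)` → no visible change to tracked variables
`print(x, y)` → prints [1, 2, 3] [4, 5, 6]
`x = [1, 2, 3]` → x = [1, 2, 3]
`y = [4, 5, 6]` → y = [4, 5, 6]
`swap_elements(x, y, 0, 0)` → x = [4, 2, 3]; y = [1, 5, 6]
`print(x, y)` → prints [4, 2, 3] [1, 5, 6]

Answer:
[1, 2, 3] [4, 5, 6]
[4, 2, 3] [1, 5, 6]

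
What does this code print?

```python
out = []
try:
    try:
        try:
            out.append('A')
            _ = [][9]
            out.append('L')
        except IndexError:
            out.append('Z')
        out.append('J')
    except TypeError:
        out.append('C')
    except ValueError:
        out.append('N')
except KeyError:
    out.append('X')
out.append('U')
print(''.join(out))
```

Execution trace: 'A' (inner try body) → 'Z' (inner except IndexError) → 'J' (try body, no exception) → 'U' (after the try/except). Output: AZJU

Answer: AZJU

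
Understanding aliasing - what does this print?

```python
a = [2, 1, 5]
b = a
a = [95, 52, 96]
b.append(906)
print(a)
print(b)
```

Key concept: rebinding vs mutation: a is rebound to a new list, b still points at the original.
Step by step:
`a = [2, 1, 5]` → a = [2, 1, 5]
`b = a` → b = [2, 1, 5] (same object as a)
`a = [95, 52, 96]` → a = [95, 52, 96]
`b.append(906)` → b = [2, 1, 5, 906]
`print(a)` → prints [95, 52, 96]
`print(b)` → prints [2, 1, 5, 906]

Answer:
[95, 52, 96]
[2, 1, 5, 906]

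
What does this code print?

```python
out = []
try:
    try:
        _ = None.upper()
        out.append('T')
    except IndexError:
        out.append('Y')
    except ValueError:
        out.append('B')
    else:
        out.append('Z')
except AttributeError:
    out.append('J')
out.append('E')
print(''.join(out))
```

Execution trace: 'J' (outer except AttributeError) → 'E' (after the try/except). Output: JE

Answer: JE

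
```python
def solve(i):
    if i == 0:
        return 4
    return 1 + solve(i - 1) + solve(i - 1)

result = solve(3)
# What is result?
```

solve(i) = 1 + 2·solve(i-1), solve(0)=4. Closed form: (4+1)·2^3 - 1 = 39.

Answer: 39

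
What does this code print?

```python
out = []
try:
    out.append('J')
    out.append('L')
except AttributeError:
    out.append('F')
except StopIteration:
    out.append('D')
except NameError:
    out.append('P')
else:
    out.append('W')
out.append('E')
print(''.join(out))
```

Execution trace: 'J' (try body) → 'L' (try body, no exception) → 'W' (else) → 'E' (after the try/except). Output: JLWE

Answer: JLWE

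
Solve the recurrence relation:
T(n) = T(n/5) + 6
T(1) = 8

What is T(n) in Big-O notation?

Each step divides n by 5 and adds 6. After log_5(n) steps we reach T(1)=8. So T(n) = 6·log_5(n) + 8 = O(log n).

Answer: O(log n)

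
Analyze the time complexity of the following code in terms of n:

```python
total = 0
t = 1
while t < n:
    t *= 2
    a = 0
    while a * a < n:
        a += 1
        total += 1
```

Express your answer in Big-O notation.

Each loop level contributes: log n × √n. Multiplying the contributions gives O(√n log n).

Answer: O(√n log n)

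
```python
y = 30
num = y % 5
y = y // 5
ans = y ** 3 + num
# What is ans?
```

Trace:
`y = 30` → y = 30
`num = y % 5` → num = 0
`y = y // 5` → y = 6
`ans = y ** 3 + num` → ans = 216
So ans = 216

Answer: 216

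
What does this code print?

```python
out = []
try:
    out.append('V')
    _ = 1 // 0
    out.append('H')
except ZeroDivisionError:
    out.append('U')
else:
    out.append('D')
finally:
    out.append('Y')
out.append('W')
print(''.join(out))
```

Execution trace: 'V' (try body) → 'U' (except ZeroDivisionError) → 'Y' (finally) → 'W' (after the try/except). Output: VUYW

Answer: VUYW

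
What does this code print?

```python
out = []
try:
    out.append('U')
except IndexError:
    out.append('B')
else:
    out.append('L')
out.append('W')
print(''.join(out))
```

Execution trace: 'U' (try body, no exception) → 'L' (else) → 'W' (after the try/except). Output: ULW

Answer: ULW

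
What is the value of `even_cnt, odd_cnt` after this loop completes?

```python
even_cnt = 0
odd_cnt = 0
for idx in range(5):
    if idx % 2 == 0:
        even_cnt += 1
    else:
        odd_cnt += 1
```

Count evens and odds in range(5)
`even_cnt, odd_cnt` takes the values: (0, 0) → (1, 0) → (1, 1) → (2, 1) → (2, 2) → (3, 2)

Answer: 3, 2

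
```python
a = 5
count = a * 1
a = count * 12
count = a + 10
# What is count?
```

Trace:
`a = 5` → a = 5
`count = a * 1` → count = 5
`a = count * 12` → a = 60
`count = a + 10` → count = 70
So count = 70

Answer: 70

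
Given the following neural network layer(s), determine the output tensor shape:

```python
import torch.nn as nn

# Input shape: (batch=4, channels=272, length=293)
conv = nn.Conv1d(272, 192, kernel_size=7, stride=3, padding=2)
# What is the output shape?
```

Input: (4, 272, 293) -> Output: (4, 192, 97)

Answer: (4, 192, 97)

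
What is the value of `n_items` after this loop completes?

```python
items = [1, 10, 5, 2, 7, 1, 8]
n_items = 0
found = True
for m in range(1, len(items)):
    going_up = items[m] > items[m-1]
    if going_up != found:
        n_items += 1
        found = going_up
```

Count direction changes in [1, 10, 5, 2, 7, 1, 8]
`n_items` takes the values: 0 → 1 → 2 → 3 → 4

Answer: 4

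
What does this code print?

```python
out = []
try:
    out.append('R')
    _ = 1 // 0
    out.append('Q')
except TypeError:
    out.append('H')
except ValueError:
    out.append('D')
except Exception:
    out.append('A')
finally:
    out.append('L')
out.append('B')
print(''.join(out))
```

Execution trace: 'R' (try body) → 'A' (except Exception) → 'L' (finally) → 'B' (after the try/except). Output: RALB

Answer: RALB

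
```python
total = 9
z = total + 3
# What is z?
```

Trace:
`total = 9` → total = 9
`z = total + 3` → z = 12
So z = 12

Answer: 12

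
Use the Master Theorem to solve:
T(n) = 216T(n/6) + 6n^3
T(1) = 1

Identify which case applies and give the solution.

a=216, b=6, f(n)=6n^3. log_6(216) = 3. Since c=3 = 3, Case 2 applies: T(n) = Θ(n^log_b(a) · log n) = O(n^3 log n).

Answer: O(n^3 log n) - Case 2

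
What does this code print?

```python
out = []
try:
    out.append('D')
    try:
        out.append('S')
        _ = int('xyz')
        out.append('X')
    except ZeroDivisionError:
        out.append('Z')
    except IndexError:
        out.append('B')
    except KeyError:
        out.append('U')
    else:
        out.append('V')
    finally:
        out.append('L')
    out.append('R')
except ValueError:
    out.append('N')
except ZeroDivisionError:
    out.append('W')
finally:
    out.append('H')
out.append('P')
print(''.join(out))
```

Execution trace: 'D' (try body) → 'S' (inner try body) → 'L' (inner finally) → 'N' (except ValueError) → 'H' (finally) → 'P' (after the try/except). Output: DSLNHP

Answer: DSLNHP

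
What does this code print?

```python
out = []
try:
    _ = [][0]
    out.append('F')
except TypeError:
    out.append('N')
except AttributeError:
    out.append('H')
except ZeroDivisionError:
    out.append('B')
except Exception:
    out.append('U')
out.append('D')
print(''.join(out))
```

Execution trace: 'U' (except Exception) → 'D' (after the try/except). Output: UD

Answer: UD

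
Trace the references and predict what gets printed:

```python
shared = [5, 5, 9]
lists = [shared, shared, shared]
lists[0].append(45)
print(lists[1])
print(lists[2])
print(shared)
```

Key concept: list of same reference.
Step by step:
`shared = [5, 5, 9]` → shared = [5, 5, 9]
`lists = [shared, shared, shared]` → lists = [[5, 5, 9], [5, 5, 9], [5, 5, 9]]
`lists[0].append(45)` → shared = [5, 5, 9, 45]; lists = [[5, 5, 9, 45], [5, 5, 9, 45], [5, 5, 9, 45]]
`print(lists[1])` → prints [5, 5, 9, 45]
`print(lists[2])` → prints [5, 5, 9, 45]
`print(shared)` → prints [5, 5, 9, 45]

Answer:
[5, 5, 9, 45]
[5, 5, 9, 45]
[5, 5, 9, 45]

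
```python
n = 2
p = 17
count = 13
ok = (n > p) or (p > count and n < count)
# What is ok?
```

Trace:
`n = 2` → n = 2
`p = 17` → p = 17
`count = 13` → count = 13
`ok = (n > p) or (p > count and n < count)` → ok = True
So ok = True

Answer: True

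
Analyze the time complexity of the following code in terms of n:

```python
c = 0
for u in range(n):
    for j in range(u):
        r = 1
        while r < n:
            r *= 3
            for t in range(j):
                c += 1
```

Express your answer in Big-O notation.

Each loop level contributes: n × n × log n × n. Multiplying the contributions gives O(n^3 log n).

Answer: O(n^3 log n)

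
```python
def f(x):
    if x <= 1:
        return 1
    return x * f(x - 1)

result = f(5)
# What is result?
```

f(5) = 5 * 4 * 3 * 2 * 1 = 120

Answer: 120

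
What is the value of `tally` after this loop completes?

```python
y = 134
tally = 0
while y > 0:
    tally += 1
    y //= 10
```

Count digits by repeated division by 10
`tally` takes the values: 0 → 1 → 2 → 3

Answer: 3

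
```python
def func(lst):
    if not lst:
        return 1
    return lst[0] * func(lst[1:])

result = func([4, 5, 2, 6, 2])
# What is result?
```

Product over [4, 5, 2, 6, 2] = 4 * 5 * 2 * 6 * 2 = 480

Answer: 480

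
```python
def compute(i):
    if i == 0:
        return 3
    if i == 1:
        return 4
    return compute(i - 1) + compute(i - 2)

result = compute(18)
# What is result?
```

Build up from base cases: compute(0)=3, compute(1)=4, compute(2)=7, compute(3)=11, compute(4)=18, compute(5)=29, compute(6)=47, ..., compute(18)=15127

Answer: 15127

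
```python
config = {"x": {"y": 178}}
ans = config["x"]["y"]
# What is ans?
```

Trace:
`config = {"x": {"y": 178}}` → config = {'x': {'y': 178}}
`ans = config["x"]["y"]` → ans = 178
So ans = 178

Answer: 178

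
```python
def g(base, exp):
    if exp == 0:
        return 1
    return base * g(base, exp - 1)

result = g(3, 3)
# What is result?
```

g(3, 3) = 3 * 3 * 3 = 27

Answer: 27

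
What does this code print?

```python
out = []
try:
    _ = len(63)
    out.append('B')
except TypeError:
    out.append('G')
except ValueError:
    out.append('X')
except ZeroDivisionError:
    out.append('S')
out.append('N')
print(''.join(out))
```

Execution trace: 'G' (except TypeError) → 'N' (after the try/except). Output: GN

Answer: GN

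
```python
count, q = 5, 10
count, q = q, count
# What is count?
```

Trace:
`count, q = 5, 10` → count = 5; q = 10
`count, q = q, count` → count = 10; q = 5
So count = 10

Answer: 10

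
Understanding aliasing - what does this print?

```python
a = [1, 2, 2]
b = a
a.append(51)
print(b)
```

Key concept: basic list aliasing.
Step by step:
`a = [1, 2, 2]` → a = [1, 2, 2]
`b = a` → b = [1, 2, 2] (same object as a)
`a.append(51)` → a = [1, 2, 2, 51] (same object as b); b = [1, 2, 2, 51] (same object as a)
`print(b)` → prints [1, 2, 2, 51]

Answer: [1, 2, 2, 51]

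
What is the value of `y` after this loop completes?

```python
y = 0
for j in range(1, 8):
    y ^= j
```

XOR of 1 to 7
`y` takes the values: 0 → 1 → 3 → 0 → 4 → 1 → 7 → 0

Answer: 0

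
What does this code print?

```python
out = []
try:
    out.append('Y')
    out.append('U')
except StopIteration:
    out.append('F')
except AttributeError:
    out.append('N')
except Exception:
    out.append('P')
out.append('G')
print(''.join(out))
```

Execution trace: 'Y' (try body) → 'U' (try body, no exception) → 'G' (after the try/except). Output: YUG

Answer: YUG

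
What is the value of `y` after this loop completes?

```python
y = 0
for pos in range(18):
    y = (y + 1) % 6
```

Increment mod 6, 18 times = 0
`y` takes the values: 0 → 1 → 2 → 3 → 4 → 5 → 0 → 1 → 2 → 3 → 4 → 5 → 0 → 1 → 2 → 3 → 4 → 5 → 0

Answer: 0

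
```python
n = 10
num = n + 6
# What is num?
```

Trace:
`n = 10` → n = 10
`num = n + 6` → num = 16
So num = 16

Answer: 16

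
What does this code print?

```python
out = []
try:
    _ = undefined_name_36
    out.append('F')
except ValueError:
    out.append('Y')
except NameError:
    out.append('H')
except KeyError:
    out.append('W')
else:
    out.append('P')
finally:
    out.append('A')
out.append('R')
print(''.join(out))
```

Execution trace: 'H' (except NameError) → 'A' (finally) → 'R' (after the try/except). Output: HAR

Answer: HAR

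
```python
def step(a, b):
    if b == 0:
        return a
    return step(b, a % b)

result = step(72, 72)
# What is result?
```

step(72, 72) -> step(72, 0) -> 72

Answer: 72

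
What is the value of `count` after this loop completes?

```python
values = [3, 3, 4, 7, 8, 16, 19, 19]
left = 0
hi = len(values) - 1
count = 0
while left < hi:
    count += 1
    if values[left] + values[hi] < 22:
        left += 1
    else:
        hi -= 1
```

Steps to find pair summing to 22
`count` takes the values: 0 → 1 → 2 → 3 → 4 → 5 → 6 → 7

Answer: 7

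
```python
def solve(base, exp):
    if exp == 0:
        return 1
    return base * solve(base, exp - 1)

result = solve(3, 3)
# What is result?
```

solve(3, 3) = 3 * 3 * 3 = 27

Answer: 27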